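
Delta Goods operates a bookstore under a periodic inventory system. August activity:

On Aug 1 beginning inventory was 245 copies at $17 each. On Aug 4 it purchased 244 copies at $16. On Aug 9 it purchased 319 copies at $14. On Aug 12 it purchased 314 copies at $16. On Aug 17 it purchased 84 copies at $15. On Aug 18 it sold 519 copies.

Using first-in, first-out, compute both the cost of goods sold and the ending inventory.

Aug 18, 519 sold [FIFO — oldest first]: 245 @ $17 + 244 @ $16 + 30 @ $14 = $8,489
Ending inventory: 289 @ $14 + 314 @ $16 + 84 @ $15 = $10,330

COGS = $8,489; ending inventory = $10,330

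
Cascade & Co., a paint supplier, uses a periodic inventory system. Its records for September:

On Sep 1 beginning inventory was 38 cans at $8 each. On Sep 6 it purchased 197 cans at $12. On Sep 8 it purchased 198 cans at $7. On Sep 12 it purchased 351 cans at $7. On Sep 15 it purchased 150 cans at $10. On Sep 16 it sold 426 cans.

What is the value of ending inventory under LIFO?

Sep 16, 426 sold [LIFO — newest first]: 150 @ $10 + 276 @ $7 = $3,432
Ending inventory: 38 @ $8 + 197 @ $12 + 198 @ $7 + 75 @ $7 = $4,579

Ending inventory = $4,579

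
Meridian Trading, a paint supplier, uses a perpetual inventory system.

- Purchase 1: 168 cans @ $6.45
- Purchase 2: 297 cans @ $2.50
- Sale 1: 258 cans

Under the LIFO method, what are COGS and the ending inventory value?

COGS = $645.00; ending inventory = $1,181.10

Sale 1 (258) [LIFO — newest first]: 258 @ $2.50 = $645.00
Ending inventory: 168 @ $6.45 + 39 @ $2.50 = $1,181.10
Check: goods available $1,826.10 = COGS $645.00 + ending $1,181.10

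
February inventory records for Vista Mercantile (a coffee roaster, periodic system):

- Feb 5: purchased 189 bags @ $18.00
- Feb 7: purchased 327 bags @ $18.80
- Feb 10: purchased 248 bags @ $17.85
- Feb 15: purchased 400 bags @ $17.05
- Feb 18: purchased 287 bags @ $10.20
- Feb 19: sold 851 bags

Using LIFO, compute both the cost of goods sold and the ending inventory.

Feb 19, 851 sold [LIFO — newest first]: 287 @ $10.20 + 400 @ $17.05 + 164 @ $17.85 = $12,674.80
Ending inventory: 189 @ $18.00 + 327 @ $18.80 + 84 @ $17.85 = $11,049.00

COGS = $12,674.80; ending inventory = $11,049.00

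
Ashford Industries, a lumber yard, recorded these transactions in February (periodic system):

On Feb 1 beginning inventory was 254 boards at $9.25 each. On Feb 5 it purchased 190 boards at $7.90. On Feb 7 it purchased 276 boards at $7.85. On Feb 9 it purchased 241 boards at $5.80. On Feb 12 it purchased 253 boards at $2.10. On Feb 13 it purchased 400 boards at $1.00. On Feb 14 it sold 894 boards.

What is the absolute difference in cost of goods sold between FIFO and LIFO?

$4,697.20

FIFO COGS: 254 @ $9.25 + 190 @ $7.90 + 276 @ $7.85 + 174 @ $5.80 = $7,026.30
LIFO COGS: 400 @ $1.00 + 253 @ $2.10 + 241 @ $5.80 = $2,329.10
Difference = |$7,026.30 − $2,329.10| = $4,697.20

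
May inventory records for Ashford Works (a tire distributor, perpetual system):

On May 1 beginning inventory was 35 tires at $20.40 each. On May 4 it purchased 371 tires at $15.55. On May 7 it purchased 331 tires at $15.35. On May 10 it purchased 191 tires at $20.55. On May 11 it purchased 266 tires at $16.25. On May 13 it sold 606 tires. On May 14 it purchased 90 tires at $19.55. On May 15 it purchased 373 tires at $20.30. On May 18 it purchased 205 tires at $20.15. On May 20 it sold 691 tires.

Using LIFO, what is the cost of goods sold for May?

COGS = $24,349.90

May 13, 606 sold [LIFO — newest first]: 266 @ $16.25 + 191 @ $20.55 + 149 @ $15.35 = $10,534.70
May 20, 691 sold [LIFO — newest first]: 205 @ $20.15 + 373 @ $20.30 + 90 @ $19.55 + 23 @ $15.35 = $13,815.20
Total COGS = $10,534.70 + $13,815.20 = $24,349.90
Ending inventory: 35 @ $20.40 + 371 @ $15.55 + 159 @ $15.35 = $8,923.70
Check: goods available $33,273.60 = COGS $24,349.90 + ending $8,923.70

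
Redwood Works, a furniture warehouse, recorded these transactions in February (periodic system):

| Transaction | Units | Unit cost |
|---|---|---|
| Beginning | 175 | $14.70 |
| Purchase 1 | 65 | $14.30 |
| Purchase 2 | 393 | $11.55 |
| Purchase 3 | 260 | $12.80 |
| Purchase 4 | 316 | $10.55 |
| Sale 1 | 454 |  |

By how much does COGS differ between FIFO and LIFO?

$873.50

FIFO COGS: 175 @ $14.70 + 65 @ $14.30 + 214 @ $11.55 = $5,973.70
LIFO COGS: 316 @ $10.55 + 138 @ $12.80 = $5,100.20
Difference = |$5,973.70 − $5,100.20| = $873.50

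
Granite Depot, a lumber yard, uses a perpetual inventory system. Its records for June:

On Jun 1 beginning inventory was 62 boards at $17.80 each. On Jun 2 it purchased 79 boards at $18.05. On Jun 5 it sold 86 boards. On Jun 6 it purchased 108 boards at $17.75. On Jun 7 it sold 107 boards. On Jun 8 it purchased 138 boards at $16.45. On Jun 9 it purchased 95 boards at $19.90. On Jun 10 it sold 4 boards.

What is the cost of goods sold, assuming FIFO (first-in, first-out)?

COGS = $3,523.55

Jun 5, 86 sold [FIFO — oldest first]: 62 @ $17.80 + 24 @ $18.05 = $1,536.80
Jun 7, 107 sold [FIFO — oldest first]: 55 @ $18.05 + 52 @ $17.75 = $1,915.75
Jun 10, 4 sold [FIFO — oldest first]: 4 @ $17.75 = $71.00
Total COGS = $1,536.80 + $1,915.75 + $71.00 = $3,523.55
Ending inventory: 52 @ $17.75 + 138 @ $16.45 + 95 @ $19.90 = $5,083.60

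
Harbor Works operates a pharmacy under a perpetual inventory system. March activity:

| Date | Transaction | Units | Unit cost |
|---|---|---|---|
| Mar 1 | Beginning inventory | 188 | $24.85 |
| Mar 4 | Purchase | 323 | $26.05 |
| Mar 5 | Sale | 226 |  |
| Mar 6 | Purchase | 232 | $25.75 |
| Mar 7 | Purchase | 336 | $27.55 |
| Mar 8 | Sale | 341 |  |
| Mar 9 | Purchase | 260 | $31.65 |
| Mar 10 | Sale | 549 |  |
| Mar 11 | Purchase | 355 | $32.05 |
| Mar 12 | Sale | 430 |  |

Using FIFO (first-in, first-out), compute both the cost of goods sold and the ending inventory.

Mar 5, 226 sold [FIFO — oldest first]: 188 @ $24.85 + 38 @ $26.05 = $5,661.70
Mar 8, 341 sold [FIFO — oldest first]: 285 @ $26.05 + 56 @ $25.75 = $8,866.25
Mar 10, 549 sold [FIFO — oldest first]: 176 @ $25.75 + 336 @ $27.55 + 37 @ $31.65 = $14,959.85
Mar 12, 430 sold [FIFO — oldest first]: 223 @ $31.65 + 207 @ $32.05 = $13,692.30
Total COGS = $5,661.70 + $8,866.25 + $14,959.85 + $13,692.30 = $43,180.10
Ending inventory: 148 @ $32.05 = $4,743.40
Check: goods available $47,923.50 = COGS $43,180.10 + ending $4,743.40

COGS = $43,180.10; ending inventory = $4,743.40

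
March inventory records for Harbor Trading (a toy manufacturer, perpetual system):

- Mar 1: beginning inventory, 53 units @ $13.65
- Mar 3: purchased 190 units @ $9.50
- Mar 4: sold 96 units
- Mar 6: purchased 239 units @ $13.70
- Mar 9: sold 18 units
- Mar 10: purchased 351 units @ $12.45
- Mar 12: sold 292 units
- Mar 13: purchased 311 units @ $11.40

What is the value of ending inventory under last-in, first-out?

Ending inventory = $8,924.10

Mar 4, 96 sold [LIFO — newest first]: 96 @ $9.50 = $912.00
Mar 9, 18 sold [LIFO — newest first]: 18 @ $13.70 = $246.60
Mar 12, 292 sold [LIFO — newest first]: 292 @ $12.45 = $3,635.40
Total COGS = $912.00 + $246.60 + $3,635.40 = $4,794.00
Ending inventory: 53 @ $13.65 + 94 @ $9.50 + 221 @ $13.70 + 59 @ $12.45 + 311 @ $11.40 = $8,924.10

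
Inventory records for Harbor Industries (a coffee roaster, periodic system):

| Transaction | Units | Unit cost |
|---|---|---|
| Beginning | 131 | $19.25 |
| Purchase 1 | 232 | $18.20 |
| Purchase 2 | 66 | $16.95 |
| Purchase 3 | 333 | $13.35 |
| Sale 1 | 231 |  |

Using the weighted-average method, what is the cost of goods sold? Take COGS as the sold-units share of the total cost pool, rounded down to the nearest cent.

Sale 1, sell 231: 231/762 × $12,308.40 → $3,731.28
Ending inventory (cost pool remaining) = $8,577.12
Check: goods available $12,308.40 = COGS $3,731.28 + ending $8,577.12

COGS = $3,731.28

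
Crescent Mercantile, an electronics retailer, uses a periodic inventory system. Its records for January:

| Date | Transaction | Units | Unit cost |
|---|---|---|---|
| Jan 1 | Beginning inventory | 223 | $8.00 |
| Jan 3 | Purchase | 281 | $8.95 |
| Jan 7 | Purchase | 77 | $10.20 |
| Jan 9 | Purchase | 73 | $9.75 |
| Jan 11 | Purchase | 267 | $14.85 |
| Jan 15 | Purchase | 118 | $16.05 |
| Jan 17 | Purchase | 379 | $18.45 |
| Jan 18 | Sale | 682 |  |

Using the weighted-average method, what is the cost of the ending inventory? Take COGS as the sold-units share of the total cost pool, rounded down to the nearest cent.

Ending inventory = $9,678.82

Jan 18, sell 682: 682/1418 × $18,647.50 → $8,968.68
Ending inventory (cost pool remaining) = $9,678.82
Check: goods available $18,647.50 = COGS $8,968.68 + ending $9,678.82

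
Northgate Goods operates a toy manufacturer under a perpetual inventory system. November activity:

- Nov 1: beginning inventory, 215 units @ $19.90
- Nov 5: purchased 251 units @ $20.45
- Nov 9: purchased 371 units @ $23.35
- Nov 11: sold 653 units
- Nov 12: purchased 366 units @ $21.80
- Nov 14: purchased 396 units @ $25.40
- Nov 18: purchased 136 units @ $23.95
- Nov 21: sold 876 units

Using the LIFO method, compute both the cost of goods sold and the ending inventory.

COGS = $35,227.50; ending inventory = $4,141.20

Nov 11, 653 sold [LIFO — newest first]: 371 @ $23.35 + 251 @ $20.45 + 31 @ $19.90 = $14,412.70
Nov 21, 876 sold [LIFO — newest first]: 136 @ $23.95 + 396 @ $25.40 + 344 @ $21.80 = $20,814.80
Total COGS = $14,412.70 + $20,814.80 = $35,227.50
Ending inventory: 184 @ $19.90 + 22 @ $21.80 = $4,141.20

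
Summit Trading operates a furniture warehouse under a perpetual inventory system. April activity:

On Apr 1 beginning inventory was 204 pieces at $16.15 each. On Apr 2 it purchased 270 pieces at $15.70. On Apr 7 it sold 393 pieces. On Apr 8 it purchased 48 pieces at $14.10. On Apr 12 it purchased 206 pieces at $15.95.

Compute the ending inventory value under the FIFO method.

Apr 7, 393 sold [FIFO — oldest first]: 204 @ $16.15 + 189 @ $15.70 = $6,261.90
Ending inventory: 81 @ $15.70 + 48 @ $14.10 + 206 @ $15.95 = $5,234.20
Check: goods available $11,496.10 = COGS $6,261.90 + ending $5,234.20

Ending inventory = $5,234.20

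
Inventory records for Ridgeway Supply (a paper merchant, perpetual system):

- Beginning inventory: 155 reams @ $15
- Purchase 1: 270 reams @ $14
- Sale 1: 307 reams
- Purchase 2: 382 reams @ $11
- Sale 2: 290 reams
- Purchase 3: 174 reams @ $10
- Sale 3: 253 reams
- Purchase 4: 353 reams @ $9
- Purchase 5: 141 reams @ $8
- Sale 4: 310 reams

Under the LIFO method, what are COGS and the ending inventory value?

Sale 1 (307) [LIFO — newest first]: 270 @ $14 + 37 @ $15 = $4,335
Sale 2 (290) [LIFO — newest first]: 290 @ $11 = $3,190
Sale 3 (253) [LIFO — newest first]: 174 @ $10 + 79 @ $11 = $2,609
Sale 4 (310) [LIFO — newest first]: 141 @ $8 + 169 @ $9 = $2,649
Total COGS = $4,335 + $3,190 + $2,609 + $2,649 = $12,783
Ending inventory: 118 @ $15 + 13 @ $11 + 184 @ $9 = $3,569

COGS = $12,783; ending inventory = $3,569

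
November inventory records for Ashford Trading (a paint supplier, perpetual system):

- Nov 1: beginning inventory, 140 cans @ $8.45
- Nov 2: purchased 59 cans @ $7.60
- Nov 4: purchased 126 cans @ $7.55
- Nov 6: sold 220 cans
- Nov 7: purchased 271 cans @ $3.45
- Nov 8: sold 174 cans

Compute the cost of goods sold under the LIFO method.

COGS = $2,295.75

Nov 6, 220 sold [LIFO — newest first]: 126 @ $7.55 + 59 @ $7.60 + 35 @ $8.45 = $1,695.45
Nov 8, 174 sold [LIFO — newest first]: 174 @ $3.45 = $600.30
Total COGS = $1,695.45 + $600.30 = $2,295.75
Ending inventory: 105 @ $8.45 + 97 @ $3.45 = $1,221.90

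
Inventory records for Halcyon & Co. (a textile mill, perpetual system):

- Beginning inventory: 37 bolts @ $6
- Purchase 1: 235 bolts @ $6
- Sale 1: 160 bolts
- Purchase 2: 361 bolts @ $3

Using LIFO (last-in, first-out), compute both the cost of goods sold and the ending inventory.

COGS = $960; ending inventory = $1,755

Sale 1 (160) [LIFO — newest first]: 160 @ $6 = $960
Ending inventory: 37 @ $6 + 75 @ $6 + 361 @ $3 = $1,755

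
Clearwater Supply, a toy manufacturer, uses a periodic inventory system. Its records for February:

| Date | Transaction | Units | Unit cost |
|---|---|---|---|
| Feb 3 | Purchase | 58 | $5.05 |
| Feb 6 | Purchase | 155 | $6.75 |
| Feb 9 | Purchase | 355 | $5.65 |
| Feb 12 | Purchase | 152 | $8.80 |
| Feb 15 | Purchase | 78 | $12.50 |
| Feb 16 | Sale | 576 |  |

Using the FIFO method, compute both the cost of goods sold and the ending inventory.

COGS = $3,415.30; ending inventory = $2,242.20

Feb 16, 576 sold [FIFO — oldest first]: 58 @ $5.05 + 155 @ $6.75 + 355 @ $5.65 + 8 @ $8.80 = $3,415.30
Ending inventory: 144 @ $8.80 + 78 @ $12.50 = $2,242.20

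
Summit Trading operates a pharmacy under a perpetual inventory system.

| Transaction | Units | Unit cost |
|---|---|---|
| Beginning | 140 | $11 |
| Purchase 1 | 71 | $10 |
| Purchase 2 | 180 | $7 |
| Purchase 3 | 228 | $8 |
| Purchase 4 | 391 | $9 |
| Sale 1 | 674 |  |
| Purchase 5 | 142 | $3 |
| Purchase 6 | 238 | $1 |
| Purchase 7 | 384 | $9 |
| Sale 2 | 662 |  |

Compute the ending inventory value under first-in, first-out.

Ending inventory = $3,510

Sale 1 (674) [FIFO — oldest first]: 140 @ $11 + 71 @ $10 + 180 @ $7 + 228 @ $8 + 55 @ $9 = $5,829
Sale 2 (662) [FIFO — oldest first]: 336 @ $9 + 142 @ $3 + 184 @ $1 = $3,634
Total COGS = $5,829 + $3,634 = $9,463
Ending inventory: 54 @ $1 + 384 @ $9 = $3,510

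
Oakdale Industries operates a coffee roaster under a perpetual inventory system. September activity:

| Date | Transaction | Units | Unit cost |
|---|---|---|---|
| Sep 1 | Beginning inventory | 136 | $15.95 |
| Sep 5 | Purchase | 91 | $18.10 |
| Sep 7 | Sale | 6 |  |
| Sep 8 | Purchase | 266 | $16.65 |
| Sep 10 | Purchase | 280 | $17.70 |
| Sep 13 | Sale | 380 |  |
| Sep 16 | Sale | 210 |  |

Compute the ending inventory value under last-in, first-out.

Sep 7, 6 sold [LIFO — newest first]: 6 @ $18.10 = $108.60
Sep 13, 380 sold [LIFO — newest first]: 280 @ $17.70 + 100 @ $16.65 = $6,621.00
Sep 16, 210 sold [LIFO — newest first]: 166 @ $16.65 + 44 @ $18.10 = $3,560.30
Total COGS = $108.60 + $6,621.00 + $3,560.30 = $10,289.90
Ending inventory: 136 @ $15.95 + 41 @ $18.10 = $2,911.30
Check: goods available $13,201.20 = COGS $10,289.90 + ending $2,911.30

Ending inventory = $2,911.30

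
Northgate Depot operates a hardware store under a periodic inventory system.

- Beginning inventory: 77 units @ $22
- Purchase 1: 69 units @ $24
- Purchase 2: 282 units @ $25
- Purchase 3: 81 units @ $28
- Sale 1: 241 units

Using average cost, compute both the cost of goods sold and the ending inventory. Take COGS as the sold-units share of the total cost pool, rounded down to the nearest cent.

Sale 1, sell 241: 241/509 × $12,668.00 → $5,998.01
Ending inventory (cost pool remaining) = $6,669.99

COGS = $5,998.01; ending inventory = $6,669.99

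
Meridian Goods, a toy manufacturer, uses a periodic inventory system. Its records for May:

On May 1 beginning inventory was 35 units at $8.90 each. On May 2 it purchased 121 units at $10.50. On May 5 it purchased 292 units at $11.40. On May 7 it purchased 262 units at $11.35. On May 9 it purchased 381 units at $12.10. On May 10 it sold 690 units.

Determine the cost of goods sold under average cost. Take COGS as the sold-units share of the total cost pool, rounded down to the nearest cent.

May 10, sell 690: 690/1091 × $12,494.60 → $7,902.17
Ending inventory (cost pool remaining) = $4,592.43
Check: goods available $12,494.60 = COGS $7,902.17 + ending $4,592.43

COGS = $7,902.17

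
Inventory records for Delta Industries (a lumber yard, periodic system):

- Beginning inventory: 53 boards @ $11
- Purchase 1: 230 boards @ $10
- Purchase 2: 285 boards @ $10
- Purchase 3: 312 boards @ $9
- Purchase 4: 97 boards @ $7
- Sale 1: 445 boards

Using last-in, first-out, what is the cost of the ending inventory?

Ending inventory = $5,373

Sale 1 (445) [LIFO — newest first]: 97 @ $7 + 312 @ $9 + 36 @ $10 = $3,847
Ending inventory: 53 @ $11 + 230 @ $10 + 249 @ $10 = $5,373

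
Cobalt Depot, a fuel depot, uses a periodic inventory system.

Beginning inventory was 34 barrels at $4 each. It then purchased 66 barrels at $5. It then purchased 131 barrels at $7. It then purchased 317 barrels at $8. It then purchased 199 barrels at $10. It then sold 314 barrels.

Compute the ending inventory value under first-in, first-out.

Ending inventory = $3,862

Sale 1 (314) [FIFO — oldest first]: 34 @ $4 + 66 @ $5 + 131 @ $7 + 83 @ $8 = $2,047
Ending inventory: 234 @ $8 + 199 @ $10 = $3,862
Check: goods available $5,909 = COGS $2,047 + ending $3,862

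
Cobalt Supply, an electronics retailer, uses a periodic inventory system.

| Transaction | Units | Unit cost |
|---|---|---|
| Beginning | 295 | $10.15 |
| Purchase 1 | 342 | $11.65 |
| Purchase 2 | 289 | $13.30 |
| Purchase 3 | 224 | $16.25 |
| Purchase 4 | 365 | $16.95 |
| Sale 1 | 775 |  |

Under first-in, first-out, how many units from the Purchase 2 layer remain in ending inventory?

151

Sale 1 (775) [FIFO — oldest first]: 295 @ $10.15 + 342 @ $11.65 + 138 @ $13.30 = $8,813.95
Ending inventory: 151 @ $13.30 + 224 @ $16.25 + 365 @ $16.95 = $11,835.05
Check: goods available $20,649.00 = COGS $8,813.95 + ending $11,835.05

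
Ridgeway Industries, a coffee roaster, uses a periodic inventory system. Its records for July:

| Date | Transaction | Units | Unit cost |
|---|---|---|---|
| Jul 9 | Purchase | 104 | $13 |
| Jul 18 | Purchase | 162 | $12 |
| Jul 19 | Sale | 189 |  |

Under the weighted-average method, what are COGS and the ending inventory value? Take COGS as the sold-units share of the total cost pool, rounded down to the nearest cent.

COGS = $2,341.89; ending inventory = $954.11

Jul 19, sell 189: 189/266 × $3,296.00 → $2,341.89
Ending inventory (cost pool remaining) = $954.11
Check: goods available $3,296.00 = COGS $2,341.89 + ending $954.11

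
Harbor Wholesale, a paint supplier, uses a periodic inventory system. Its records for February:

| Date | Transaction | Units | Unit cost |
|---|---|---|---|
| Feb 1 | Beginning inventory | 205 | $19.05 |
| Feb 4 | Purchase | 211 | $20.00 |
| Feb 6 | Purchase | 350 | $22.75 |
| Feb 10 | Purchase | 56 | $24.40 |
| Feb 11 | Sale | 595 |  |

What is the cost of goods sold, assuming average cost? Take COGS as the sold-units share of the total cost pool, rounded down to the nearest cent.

COGS = $12,634.08

Feb 11, sell 595: 595/822 × $17,454.15 → $12,634.08
Ending inventory (cost pool remaining) = $4,820.07
Check: goods available $17,454.15 = COGS $12,634.08 + ending $4,820.07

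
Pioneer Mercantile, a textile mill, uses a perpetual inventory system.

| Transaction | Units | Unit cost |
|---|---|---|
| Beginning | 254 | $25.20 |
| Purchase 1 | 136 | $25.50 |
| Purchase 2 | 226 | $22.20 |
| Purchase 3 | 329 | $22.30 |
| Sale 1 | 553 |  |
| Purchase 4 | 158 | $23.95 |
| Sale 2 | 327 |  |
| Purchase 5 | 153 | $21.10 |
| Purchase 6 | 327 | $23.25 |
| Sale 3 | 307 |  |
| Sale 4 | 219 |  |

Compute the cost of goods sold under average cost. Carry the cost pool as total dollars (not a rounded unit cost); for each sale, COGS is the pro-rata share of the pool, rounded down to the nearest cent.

COGS = $32,783.48

After Beginning: 254 on hand, pool $6,400.80 (≈ $25.2000 each)
After Purchase 1: 390 on hand, pool $9,868.80 (≈ $25.3046 each)
After Purchase 2: 616 on hand, pool $14,886.00 (≈ $24.1656 each)
After Purchase 3: 945 on hand, pool $22,222.70 (≈ $23.5161 each)
Sale 1, sell 553: 553/945 × $22,222.70 → $13,004.39
After Purchase 4: 550 on hand, pool $13,002.41 (≈ $23.6407 each)
Sale 2, sell 327: 327/550 × $13,002.41 → $7,730.52
After Purchase 5: 376 on hand, pool $8,500.19 (≈ $22.6069 each)
After Purchase 6: 703 on hand, pool $16,102.94 (≈ $22.9060 each)
Sale 3, sell 307: 307/703 × $16,102.94 → $7,032.15
Sale 4, sell 219: 219/396 × $9,070.79 → $5,016.42
Total COGS = $13,004.39 + $7,730.52 + $7,032.15 + $5,016.42 = $32,783.48
Ending inventory (cost pool remaining) = $4,054.37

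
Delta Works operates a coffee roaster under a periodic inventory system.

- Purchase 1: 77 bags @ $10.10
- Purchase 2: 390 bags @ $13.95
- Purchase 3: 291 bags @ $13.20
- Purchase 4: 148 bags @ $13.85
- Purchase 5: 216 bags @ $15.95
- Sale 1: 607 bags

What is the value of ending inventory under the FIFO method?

Sale 1 (607) [FIFO — oldest first]: 77 @ $10.10 + 390 @ $13.95 + 140 @ $13.20 = $8,066.20
Ending inventory: 151 @ $13.20 + 148 @ $13.85 + 216 @ $15.95 = $7,488.20

Ending inventory = $7,488.20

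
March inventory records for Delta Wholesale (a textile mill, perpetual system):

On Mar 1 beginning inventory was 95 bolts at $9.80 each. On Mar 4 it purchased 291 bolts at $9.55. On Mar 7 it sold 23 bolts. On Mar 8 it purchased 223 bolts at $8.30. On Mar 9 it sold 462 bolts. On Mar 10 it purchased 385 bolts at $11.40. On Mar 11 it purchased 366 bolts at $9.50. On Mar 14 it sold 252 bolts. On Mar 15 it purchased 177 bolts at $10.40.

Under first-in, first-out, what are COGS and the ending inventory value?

Mar 7, 23 sold [FIFO — oldest first]: 23 @ $9.80 = $225.40
Mar 9, 462 sold [FIFO — oldest first]: 72 @ $9.80 + 291 @ $9.55 + 99 @ $8.30 = $4,306.35
Mar 14, 252 sold [FIFO — oldest first]: 124 @ $8.30 + 128 @ $11.40 = $2,488.40
Total COGS = $225.40 + $4,306.35 + $2,488.40 = $7,020.15
Ending inventory: 257 @ $11.40 + 366 @ $9.50 + 177 @ $10.40 = $8,247.60

COGS = $7,020.15; ending inventory = $8,247.60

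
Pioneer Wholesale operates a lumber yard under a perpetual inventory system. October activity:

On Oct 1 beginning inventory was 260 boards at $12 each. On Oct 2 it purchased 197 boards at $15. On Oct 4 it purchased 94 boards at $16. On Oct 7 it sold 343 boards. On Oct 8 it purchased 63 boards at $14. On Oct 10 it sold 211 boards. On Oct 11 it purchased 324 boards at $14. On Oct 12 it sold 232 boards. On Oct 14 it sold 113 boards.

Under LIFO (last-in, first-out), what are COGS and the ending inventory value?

COGS = $12,529; ending inventory = $468

Oct 7, 343 sold [LIFO — newest first]: 94 @ $16 + 197 @ $15 + 52 @ $12 = $5,083
Oct 10, 211 sold [LIFO — newest first]: 63 @ $14 + 148 @ $12 = $2,658
Oct 12, 232 sold [LIFO — newest first]: 232 @ $14 = $3,248
Oct 14, 113 sold [LIFO — newest first]: 92 @ $14 + 21 @ $12 = $1,540
Total COGS = $5,083 + $2,658 + $3,248 + $1,540 = $12,529
Ending inventory: 39 @ $12 = $468
Check: goods available $12,997 = COGS $12,529 + ending $468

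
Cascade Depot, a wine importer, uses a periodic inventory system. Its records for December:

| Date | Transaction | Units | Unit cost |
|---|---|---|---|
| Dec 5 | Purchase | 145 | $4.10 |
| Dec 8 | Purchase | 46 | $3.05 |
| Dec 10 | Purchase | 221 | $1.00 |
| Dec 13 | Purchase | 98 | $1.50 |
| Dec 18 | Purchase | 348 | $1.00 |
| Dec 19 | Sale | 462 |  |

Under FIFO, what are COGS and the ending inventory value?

Dec 19, 462 sold [FIFO — oldest first]: 145 @ $4.10 + 46 @ $3.05 + 221 @ $1.00 + 50 @ $1.50 = $1,030.80
Ending inventory: 48 @ $1.50 + 348 @ $1.00 = $420.00

COGS = $1,030.80; ending inventory = $420.00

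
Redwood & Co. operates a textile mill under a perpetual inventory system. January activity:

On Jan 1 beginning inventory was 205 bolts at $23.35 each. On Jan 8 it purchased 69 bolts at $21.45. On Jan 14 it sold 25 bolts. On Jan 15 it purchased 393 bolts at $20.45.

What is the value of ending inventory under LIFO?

Ending inventory = $13,767.40

Jan 14, 25 sold [LIFO — newest first]: 25 @ $21.45 = $536.25
Ending inventory: 205 @ $23.35 + 44 @ $21.45 + 393 @ $20.45 = $13,767.40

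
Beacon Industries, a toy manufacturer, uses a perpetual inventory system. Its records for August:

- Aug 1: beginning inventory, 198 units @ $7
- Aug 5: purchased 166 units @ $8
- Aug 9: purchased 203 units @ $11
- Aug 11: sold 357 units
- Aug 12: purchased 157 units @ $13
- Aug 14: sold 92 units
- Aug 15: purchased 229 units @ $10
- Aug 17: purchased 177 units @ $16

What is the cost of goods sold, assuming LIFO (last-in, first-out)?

Aug 11, 357 sold [LIFO — newest first]: 203 @ $11 + 154 @ $8 = $3,465
Aug 14, 92 sold [LIFO — newest first]: 92 @ $13 = $1,196
Total COGS = $3,465 + $1,196 = $4,661
Ending inventory: 198 @ $7 + 12 @ $8 + 65 @ $13 + 229 @ $10 + 177 @ $16 = $7,449

COGS = $4,661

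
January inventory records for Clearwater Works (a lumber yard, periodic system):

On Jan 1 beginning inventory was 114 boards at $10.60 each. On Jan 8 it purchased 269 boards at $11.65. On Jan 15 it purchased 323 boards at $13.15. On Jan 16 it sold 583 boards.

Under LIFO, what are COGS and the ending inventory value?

COGS = $7,276.45; ending inventory = $1,313.25

Jan 16, 583 sold [LIFO — newest first]: 323 @ $13.15 + 260 @ $11.65 = $7,276.45
Ending inventory: 114 @ $10.60 + 9 @ $11.65 = $1,313.25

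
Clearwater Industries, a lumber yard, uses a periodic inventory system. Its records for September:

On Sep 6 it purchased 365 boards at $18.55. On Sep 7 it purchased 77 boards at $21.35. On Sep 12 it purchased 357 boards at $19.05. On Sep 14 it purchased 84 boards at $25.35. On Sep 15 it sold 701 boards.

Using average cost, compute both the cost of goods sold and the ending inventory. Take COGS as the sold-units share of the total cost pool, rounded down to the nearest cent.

Sep 15, sell 701: 701/883 × $17,344.95 → $13,769.88
Ending inventory (cost pool remaining) = $3,575.07

COGS = $13,769.88; ending inventory = $3,575.07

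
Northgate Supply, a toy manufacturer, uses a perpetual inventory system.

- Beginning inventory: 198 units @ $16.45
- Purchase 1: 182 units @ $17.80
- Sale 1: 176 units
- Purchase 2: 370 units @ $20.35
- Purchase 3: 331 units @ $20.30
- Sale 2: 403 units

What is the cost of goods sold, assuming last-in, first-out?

COGS = $11,317.30

Sale 1 (176) [LIFO — newest first]: 176 @ $17.80 = $3,132.80
Sale 2 (403) [LIFO — newest first]: 331 @ $20.30 + 72 @ $20.35 = $8,184.50
Total COGS = $3,132.80 + $8,184.50 = $11,317.30
Ending inventory: 198 @ $16.45 + 6 @ $17.80 + 298 @ $20.35 = $9,428.20
Check: goods available $20,745.50 = COGS $11,317.30 + ending $9,428.20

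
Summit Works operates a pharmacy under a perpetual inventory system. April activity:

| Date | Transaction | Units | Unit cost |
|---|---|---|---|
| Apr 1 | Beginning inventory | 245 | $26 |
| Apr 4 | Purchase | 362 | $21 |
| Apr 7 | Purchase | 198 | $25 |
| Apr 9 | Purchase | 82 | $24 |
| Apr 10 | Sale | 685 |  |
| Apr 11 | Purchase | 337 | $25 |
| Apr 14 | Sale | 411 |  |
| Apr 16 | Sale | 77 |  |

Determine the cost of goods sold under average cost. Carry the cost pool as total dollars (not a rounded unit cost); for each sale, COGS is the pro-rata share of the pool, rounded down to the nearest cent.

After Apr 1: 245 on hand, pool $6,370.00 (≈ $26.0000 each)
After Apr 4: 607 on hand, pool $13,972.00 (≈ $23.0181 each)
After Apr 7: 805 on hand, pool $18,922.00 (≈ $23.5056 each)
After Apr 9: 887 on hand, pool $20,890.00 (≈ $23.5513 each)
Apr 10, sell 685: 685/887 × $20,890.00 → $16,132.63
After Apr 11: 539 on hand, pool $13,182.37 (≈ $24.4571 each)
Apr 14, sell 411: 411/539 × $13,182.37 → $10,051.86
Apr 16, sell 77: 77/128 × $3,130.51 → $1,883.19
Total COGS = $16,132.63 + $10,051.86 + $1,883.19 = $28,067.68
Ending inventory (cost pool remaining) = $1,247.32

COGS = $28,067.68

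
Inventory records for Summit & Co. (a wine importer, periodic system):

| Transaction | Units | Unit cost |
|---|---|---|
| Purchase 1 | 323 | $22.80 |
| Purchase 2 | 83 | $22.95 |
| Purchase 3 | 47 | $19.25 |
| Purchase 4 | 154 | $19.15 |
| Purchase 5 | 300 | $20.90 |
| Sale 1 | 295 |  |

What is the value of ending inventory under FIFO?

Sale 1 (295) [FIFO — oldest first]: 295 @ $22.80 = $6,726.00
Ending inventory: 28 @ $22.80 + 83 @ $22.95 + 47 @ $19.25 + 154 @ $19.15 + 300 @ $20.90 = $12,667.10
Check: goods available $19,393.10 = COGS $6,726.00 + ending $12,667.10

Ending inventory = $12,667.10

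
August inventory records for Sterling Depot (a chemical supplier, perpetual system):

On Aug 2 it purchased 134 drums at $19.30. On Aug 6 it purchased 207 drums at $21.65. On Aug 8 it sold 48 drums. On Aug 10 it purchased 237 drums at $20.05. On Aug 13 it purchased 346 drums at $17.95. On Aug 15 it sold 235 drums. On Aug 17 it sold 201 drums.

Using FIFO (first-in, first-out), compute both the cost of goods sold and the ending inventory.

Aug 8, 48 sold [FIFO — oldest first]: 48 @ $19.30 = $926.40
Aug 15, 235 sold [FIFO — oldest first]: 86 @ $19.30 + 149 @ $21.65 = $4,885.65
Aug 17, 201 sold [FIFO — oldest first]: 58 @ $21.65 + 143 @ $20.05 = $4,122.85
Total COGS = $926.40 + $4,885.65 + $4,122.85 = $9,934.90
Ending inventory: 94 @ $20.05 + 346 @ $17.95 = $8,095.40

COGS = $9,934.90; ending inventory = $8,095.40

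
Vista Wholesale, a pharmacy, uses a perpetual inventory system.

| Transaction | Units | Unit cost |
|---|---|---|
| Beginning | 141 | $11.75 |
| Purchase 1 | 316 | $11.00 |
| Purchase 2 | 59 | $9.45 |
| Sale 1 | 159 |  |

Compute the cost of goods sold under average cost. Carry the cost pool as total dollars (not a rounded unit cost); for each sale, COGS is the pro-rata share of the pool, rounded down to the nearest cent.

After Beginning: 141 on hand, pool $1,656.75 (≈ $11.7500 each)
After Purchase 1: 457 on hand, pool $5,132.75 (≈ $11.2314 each)
After Purchase 2: 516 on hand, pool $5,690.30 (≈ $11.0277 each)
Sale 1, sell 159: 159/516 × $5,690.30 → $1,753.40
Ending inventory (cost pool remaining) = $3,936.90
Check: goods available $5,690.30 = COGS $1,753.40 + ending $3,936.90

COGS = $1,753.40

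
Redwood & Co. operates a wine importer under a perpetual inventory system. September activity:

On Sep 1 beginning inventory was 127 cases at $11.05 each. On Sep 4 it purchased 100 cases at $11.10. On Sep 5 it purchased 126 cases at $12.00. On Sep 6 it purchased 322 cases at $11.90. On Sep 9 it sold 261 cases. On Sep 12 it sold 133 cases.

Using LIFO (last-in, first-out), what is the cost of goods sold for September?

Sep 9, 261 sold [LIFO — newest first]: 261 @ $11.90 = $3,105.90
Sep 12, 133 sold [LIFO — newest first]: 61 @ $11.90 + 72 @ $12.00 = $1,589.90
Total COGS = $3,105.90 + $1,589.90 = $4,695.80
Ending inventory: 127 @ $11.05 + 100 @ $11.10 + 54 @ $12.00 = $3,161.35

COGS = $4,695.80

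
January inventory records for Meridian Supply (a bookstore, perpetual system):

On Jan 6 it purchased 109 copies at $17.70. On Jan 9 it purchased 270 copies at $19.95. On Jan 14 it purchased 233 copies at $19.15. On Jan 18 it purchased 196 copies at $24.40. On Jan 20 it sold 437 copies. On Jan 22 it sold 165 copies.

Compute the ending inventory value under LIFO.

Jan 20, 437 sold [LIFO — newest first]: 196 @ $24.40 + 233 @ $19.15 + 8 @ $19.95 = $9,403.95
Jan 22, 165 sold [LIFO — newest first]: 165 @ $19.95 = $3,291.75
Total COGS = $9,403.95 + $3,291.75 = $12,695.70
Ending inventory: 109 @ $17.70 + 97 @ $19.95 = $3,864.45
Check: goods available $16,560.15 = COGS $12,695.70 + ending $3,864.45

Ending inventory = $3,864.45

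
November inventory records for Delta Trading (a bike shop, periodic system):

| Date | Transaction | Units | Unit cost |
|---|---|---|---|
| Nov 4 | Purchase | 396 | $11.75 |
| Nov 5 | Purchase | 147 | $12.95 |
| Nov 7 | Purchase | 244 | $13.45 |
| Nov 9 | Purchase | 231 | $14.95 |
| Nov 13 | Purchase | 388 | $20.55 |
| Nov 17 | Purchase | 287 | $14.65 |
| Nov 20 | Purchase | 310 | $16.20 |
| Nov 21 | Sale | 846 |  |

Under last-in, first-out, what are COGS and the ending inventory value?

Nov 21, 846 sold [LIFO — newest first]: 310 @ $16.20 + 287 @ $14.65 + 249 @ $20.55 = $14,343.50
Ending inventory: 396 @ $11.75 + 147 @ $12.95 + 244 @ $13.45 + 231 @ $14.95 + 139 @ $20.55 = $16,148.35

COGS = $14,343.50; ending inventory = $16,148.35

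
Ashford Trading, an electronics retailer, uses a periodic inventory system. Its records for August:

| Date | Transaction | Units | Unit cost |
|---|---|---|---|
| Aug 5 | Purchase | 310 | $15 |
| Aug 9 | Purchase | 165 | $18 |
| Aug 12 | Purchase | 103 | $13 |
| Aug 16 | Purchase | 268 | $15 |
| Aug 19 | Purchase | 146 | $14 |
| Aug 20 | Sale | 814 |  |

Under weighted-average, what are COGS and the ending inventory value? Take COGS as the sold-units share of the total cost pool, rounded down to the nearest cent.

Aug 20, sell 814: 814/992 × $15,023.00 → $12,327.34
Ending inventory (cost pool remaining) = $2,695.66

COGS = $12,327.34; ending inventory = $2,695.66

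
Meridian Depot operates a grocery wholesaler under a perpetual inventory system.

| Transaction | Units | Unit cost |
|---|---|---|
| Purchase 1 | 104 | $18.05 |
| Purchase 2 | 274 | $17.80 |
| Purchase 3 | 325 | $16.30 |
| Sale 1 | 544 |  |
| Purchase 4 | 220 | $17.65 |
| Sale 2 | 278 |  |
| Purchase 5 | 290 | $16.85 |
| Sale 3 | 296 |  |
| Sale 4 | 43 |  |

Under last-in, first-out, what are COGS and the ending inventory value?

COGS = $19,882.80; ending inventory = $938.60

Sale 1 (544) [LIFO — newest first]: 325 @ $16.30 + 219 @ $17.80 = $9,195.70
Sale 2 (278) [LIFO — newest first]: 220 @ $17.65 + 55 @ $17.80 + 3 @ $18.05 = $4,916.15
Sale 3 (296) [LIFO — newest first]: 290 @ $16.85 + 6 @ $18.05 = $4,994.80
Sale 4 (43) [LIFO — newest first]: 43 @ $18.05 = $776.15
Total COGS = $9,195.70 + $4,916.15 + $4,994.80 + $776.15 = $19,882.80
Ending inventory: 52 @ $18.05 = $938.60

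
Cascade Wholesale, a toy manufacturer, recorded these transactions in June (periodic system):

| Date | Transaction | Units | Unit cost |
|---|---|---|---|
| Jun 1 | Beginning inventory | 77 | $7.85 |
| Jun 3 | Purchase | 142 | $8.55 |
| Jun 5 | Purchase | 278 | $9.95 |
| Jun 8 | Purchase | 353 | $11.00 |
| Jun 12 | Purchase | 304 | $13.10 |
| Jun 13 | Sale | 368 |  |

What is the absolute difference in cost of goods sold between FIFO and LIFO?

$1,385.30

FIFO COGS: 77 @ $7.85 + 142 @ $8.55 + 149 @ $9.95 = $3,301.10
LIFO COGS: 304 @ $13.10 + 64 @ $11.00 = $4,686.40
Difference = |$3,301.10 − $4,686.40| = $1,385.30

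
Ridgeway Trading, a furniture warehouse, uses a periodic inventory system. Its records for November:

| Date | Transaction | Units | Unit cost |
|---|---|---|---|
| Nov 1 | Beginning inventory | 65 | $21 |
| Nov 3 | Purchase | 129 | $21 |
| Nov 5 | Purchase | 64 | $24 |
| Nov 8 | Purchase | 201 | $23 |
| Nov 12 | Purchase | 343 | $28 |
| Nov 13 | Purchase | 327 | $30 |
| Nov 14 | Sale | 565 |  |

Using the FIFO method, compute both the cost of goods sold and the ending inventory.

COGS = $13,201; ending inventory = $16,446

Nov 14, 565 sold [FIFO — oldest first]: 65 @ $21 + 129 @ $21 + 64 @ $24 + 201 @ $23 + 106 @ $28 = $13,201
Ending inventory: 237 @ $28 + 327 @ $30 = $16,446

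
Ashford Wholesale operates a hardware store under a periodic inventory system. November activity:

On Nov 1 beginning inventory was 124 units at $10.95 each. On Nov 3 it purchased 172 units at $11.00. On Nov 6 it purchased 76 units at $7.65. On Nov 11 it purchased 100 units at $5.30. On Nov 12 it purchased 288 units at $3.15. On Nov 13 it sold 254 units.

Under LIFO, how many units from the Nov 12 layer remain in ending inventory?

Nov 13, 254 sold [LIFO — newest first]: 254 @ $3.15 = $800.10
Ending inventory: 124 @ $10.95 + 172 @ $11.00 + 76 @ $7.65 + 100 @ $5.30 + 34 @ $3.15 = $4,468.30
Check: goods available $5,268.40 = COGS $800.10 + ending $4,468.30

34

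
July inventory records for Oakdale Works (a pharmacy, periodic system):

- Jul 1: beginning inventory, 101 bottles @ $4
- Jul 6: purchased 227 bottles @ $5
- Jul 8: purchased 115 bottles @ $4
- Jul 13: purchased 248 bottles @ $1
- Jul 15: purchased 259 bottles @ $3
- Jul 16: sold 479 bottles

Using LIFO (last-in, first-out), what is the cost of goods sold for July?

COGS = $997

Jul 16, 479 sold [LIFO — newest first]: 259 @ $3 + 220 @ $1 = $997
Ending inventory: 101 @ $4 + 227 @ $5 + 115 @ $4 + 28 @ $1 = $2,027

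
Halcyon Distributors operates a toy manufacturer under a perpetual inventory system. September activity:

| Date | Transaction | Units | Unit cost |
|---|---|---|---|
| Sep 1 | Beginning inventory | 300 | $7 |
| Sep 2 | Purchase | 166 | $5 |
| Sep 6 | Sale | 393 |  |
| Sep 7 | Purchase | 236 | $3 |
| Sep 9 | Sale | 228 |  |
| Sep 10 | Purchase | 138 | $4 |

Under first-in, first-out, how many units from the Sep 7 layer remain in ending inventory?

Sep 6, 393 sold [FIFO — oldest first]: 300 @ $7 + 93 @ $5 = $2,565
Sep 9, 228 sold [FIFO — oldest first]: 73 @ $5 + 155 @ $3 = $830
Total COGS = $2,565 + $830 = $3,395
Ending inventory: 81 @ $3 + 138 @ $4 = $795

81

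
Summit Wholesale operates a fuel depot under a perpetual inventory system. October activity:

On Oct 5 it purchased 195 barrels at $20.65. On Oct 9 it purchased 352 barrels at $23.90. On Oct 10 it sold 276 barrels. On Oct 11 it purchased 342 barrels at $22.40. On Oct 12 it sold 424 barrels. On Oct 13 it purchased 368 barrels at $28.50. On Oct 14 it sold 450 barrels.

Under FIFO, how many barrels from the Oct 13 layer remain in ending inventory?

107

Oct 10, 276 sold [FIFO — oldest first]: 195 @ $20.65 + 81 @ $23.90 = $5,962.65
Oct 12, 424 sold [FIFO — oldest first]: 271 @ $23.90 + 153 @ $22.40 = $9,904.10
Oct 14, 450 sold [FIFO — oldest first]: 189 @ $22.40 + 261 @ $28.50 = $11,672.10
Total COGS = $5,962.65 + $9,904.10 + $11,672.10 = $27,538.85
Ending inventory: 107 @ $28.50 = $3,049.50
Check: goods available $30,588.35 = COGS $27,538.85 + ending $3,049.50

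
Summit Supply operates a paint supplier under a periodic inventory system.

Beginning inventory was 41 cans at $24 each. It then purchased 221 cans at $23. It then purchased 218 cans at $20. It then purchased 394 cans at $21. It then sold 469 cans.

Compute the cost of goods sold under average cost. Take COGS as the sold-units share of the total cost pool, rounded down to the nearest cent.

Sale 1, sell 469: 469/874 × $18,701.00 → $10,035.20
Ending inventory (cost pool remaining) = $8,665.80
Check: goods available $18,701.00 = COGS $10,035.20 + ending $8,665.80

COGS = $10,035.20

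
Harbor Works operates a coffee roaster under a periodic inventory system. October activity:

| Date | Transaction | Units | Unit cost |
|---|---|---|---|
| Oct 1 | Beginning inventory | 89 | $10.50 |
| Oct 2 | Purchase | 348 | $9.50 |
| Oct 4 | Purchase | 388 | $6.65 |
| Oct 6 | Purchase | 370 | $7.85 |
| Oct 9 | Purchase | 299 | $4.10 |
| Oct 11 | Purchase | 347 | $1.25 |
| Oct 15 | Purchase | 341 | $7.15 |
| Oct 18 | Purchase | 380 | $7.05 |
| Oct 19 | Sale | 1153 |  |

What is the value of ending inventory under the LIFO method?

Ending inventory = $10,602.60

Oct 19, 1153 sold [LIFO — newest first]: 380 @ $7.05 + 341 @ $7.15 + 347 @ $1.25 + 85 @ $4.10 = $5,899.40
Ending inventory: 89 @ $10.50 + 348 @ $9.50 + 388 @ $6.65 + 370 @ $7.85 + 214 @ $4.10 = $10,602.60
Check: goods available $16,502.00 = COGS $5,899.40 + ending $10,602.60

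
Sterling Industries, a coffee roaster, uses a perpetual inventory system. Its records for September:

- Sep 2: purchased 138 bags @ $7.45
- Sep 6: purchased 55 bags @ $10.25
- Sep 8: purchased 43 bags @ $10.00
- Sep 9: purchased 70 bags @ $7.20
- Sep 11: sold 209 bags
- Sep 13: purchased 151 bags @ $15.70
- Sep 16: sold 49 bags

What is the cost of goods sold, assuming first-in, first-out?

COGS = $2,180.25

Sep 11, 209 sold [FIFO — oldest first]: 138 @ $7.45 + 55 @ $10.25 + 16 @ $10.00 = $1,751.85
Sep 16, 49 sold [FIFO — oldest first]: 27 @ $10.00 + 22 @ $7.20 = $428.40
Total COGS = $1,751.85 + $428.40 = $2,180.25
Ending inventory: 48 @ $7.20 + 151 @ $15.70 = $2,716.30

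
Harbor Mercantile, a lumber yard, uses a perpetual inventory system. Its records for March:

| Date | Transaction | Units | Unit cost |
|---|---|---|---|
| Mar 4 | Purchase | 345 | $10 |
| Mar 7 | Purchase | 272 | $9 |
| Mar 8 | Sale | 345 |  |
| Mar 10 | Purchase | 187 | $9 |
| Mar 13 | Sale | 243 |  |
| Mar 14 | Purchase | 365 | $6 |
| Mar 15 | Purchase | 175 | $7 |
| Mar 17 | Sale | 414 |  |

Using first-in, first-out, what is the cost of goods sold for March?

Mar 8, 345 sold [FIFO — oldest first]: 345 @ $10 = $3,450
Mar 13, 243 sold [FIFO — oldest first]: 243 @ $9 = $2,187
Mar 17, 414 sold [FIFO — oldest first]: 29 @ $9 + 187 @ $9 + 198 @ $6 = $3,132
Total COGS = $3,450 + $2,187 + $3,132 = $8,769
Ending inventory: 167 @ $6 + 175 @ $7 = $2,227

COGS = $8,769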